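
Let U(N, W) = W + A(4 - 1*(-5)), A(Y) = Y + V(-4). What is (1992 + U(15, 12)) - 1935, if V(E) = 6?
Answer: 84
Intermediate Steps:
A(Y) = 6 + Y (A(Y) = Y + 6 = 6 + Y)
U(N, W) = 15 + W (U(N, W) = W + (6 + (4 - 1*(-5))) = W + (6 + (4 + 5)) = W + (6 + 9) = W + 15 = 15 + W)
(1992 + U(15, 12)) - 1935 = (1992 + (15 + 12)) - 1935 = (1992 + 27) - 1935 = 2019 - 1935 = 84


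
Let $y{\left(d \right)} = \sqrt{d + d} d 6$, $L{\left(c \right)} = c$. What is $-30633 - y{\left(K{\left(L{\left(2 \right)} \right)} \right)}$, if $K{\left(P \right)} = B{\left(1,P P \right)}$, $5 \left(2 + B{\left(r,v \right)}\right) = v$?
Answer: $-30633 + \frac{72 i \sqrt{15}}{25} \approx -30633.0 + 11.154 i$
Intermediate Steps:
$B{\left(r,v \right)} = -2 + \frac{v}{5}$
$K{\left(P \right)} = -2 + \frac{P^{2}}{5}$ ($K{\left(P \right)} = -2 + \frac{P P}{5} = -2 + \frac{P^{2}}{5}$)
$y{\left(d \right)} = 6 \sqrt{2} d^{\frac{3}{2}}$ ($y{\left(d \right)} = \sqrt{2 d} d 6 = \sqrt{2} \sqrt{d} d 6 = \sqrt{2} d^{\frac{3}{2}} \cdot 6 = 6 \sqrt{2} d^{\frac{3}{2}}$)
$-30633 - y{\left(K{\left(L{\left(2 \right)} \right)} \right)} = -30633 - 6 \sqrt{2} \left(-2 + \frac{2^{2}}{5}\right)^{\frac{3}{2}} = -30633 - 6 \sqrt{2} \left(-2 + \frac{1}{5} \cdot 4\right)^{\frac{3}{2}} = -30633 - 6 \sqrt{2} \left(-2 + \frac{4}{5}\right)^{\frac{3}{2}} = -30633 - 6 \sqrt{2} \left(- \frac{6}{5}\right)^{\frac{3}{2}} = -30633 - 6 \sqrt{2} \left(- \frac{6 i \sqrt{30}}{25}\right) = -30633 - - \frac{72 i \sqrt{15}}{25} = -30633 + \frac{72 i \sqrt{15}}{25}$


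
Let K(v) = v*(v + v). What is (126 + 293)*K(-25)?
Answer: 523750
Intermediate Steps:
K(v) = 2*v² (K(v) = v*(2*v) = 2*v²)
(126 + 293)*K(-25) = (126 + 293)*(2*(-25)²) = 419*(2*625) = 419*1250 = 523750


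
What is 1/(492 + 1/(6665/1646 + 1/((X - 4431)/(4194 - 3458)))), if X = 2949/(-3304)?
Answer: 4069250627/2003119236030 ≈ 0.0020315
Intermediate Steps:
X = -2949/3304 (X = 2949*(-1/3304) = -2949/3304 ≈ -0.89255)
1/(492 + 1/(6665/1646 + 1/((X - 4431)/(4194 - 3458)))) = 1/(492 + 1/(6665/1646 + 1/((-2949/3304 - 4431)/(4194 - 3458)))) = 1/(492 + 1/(6665*(1/1646) + 1/(-14642973/3304/736))) = 1/(492 + 1/(6665/1646 + 1/(-14642973/3304*1/736))) = 1/(492 + 1/(6665/1646 + 1/(-636651/105728))) = 1/(492 + 1/(6665/1646 - 105728/636651)) = 1/(492 + 1/(4069250627/1047927546)) = 1/(492 + 1047927546/4069250627) = 1/(2003119236030/4069250627) = 4069250627/2003119236030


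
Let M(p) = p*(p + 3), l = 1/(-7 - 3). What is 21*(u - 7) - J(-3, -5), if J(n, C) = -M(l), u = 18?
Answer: 23071/100 ≈ 230.71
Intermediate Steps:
l = -⅒ (l = 1/(-10) = -⅒ ≈ -0.10000)
M(p) = p*(3 + p)
J(n, C) = 29/100 (J(n, C) = -(-1)*(3 - ⅒)/10 = -(-1)*29/(10*10) = -1*(-29/100) = 29/100)
21*(u - 7) - J(-3, -5) = 21*(18 - 7) - 1*29/100 = 21*11 - 29/100 = 231 - 29/100 = 23071/100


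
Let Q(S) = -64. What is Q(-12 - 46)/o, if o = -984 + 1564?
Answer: -16/145 ≈ -0.11034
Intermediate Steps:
o = 580
Q(-12 - 46)/o = -64/580 = -64*1/580 = -16/145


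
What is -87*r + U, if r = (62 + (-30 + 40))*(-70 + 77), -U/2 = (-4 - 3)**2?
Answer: -43946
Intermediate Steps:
U = -98 (U = -2*(-4 - 3)**2 = -2*(-7)**2 = -2*49 = -98)
r = 504 (r = (62 + 10)*7 = 72*7 = 504)
-87*r + U = -87*504 - 98 = -43848 - 98 = -43946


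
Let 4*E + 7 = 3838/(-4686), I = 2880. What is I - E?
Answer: 6752420/2343 ≈ 2882.0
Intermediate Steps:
E = -4580/2343 (E = -7/4 + (3838/(-4686))/4 = -7/4 + (3838*(-1/4686))/4 = -7/4 + (1/4)*(-1919/2343) = -7/4 - 1919/9372 = -4580/2343 ≈ -1.9548)
I - E = 2880 - 1*(-4580/2343) = 2880 + 4580/2343 = 6752420/2343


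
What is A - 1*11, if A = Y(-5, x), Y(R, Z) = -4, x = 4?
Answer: -15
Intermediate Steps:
A = -4
A - 1*11 = -4 - 1*11 = -4 - 11 = -15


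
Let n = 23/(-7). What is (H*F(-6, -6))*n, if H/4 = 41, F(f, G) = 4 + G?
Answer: 7544/7 ≈ 1077.7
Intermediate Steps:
n = -23/7 (n = 23*(-⅐) = -23/7 ≈ -3.2857)
H = 164 (H = 4*41 = 164)
(H*F(-6, -6))*n = (164*(4 - 6))*(-23/7) = (164*(-2))*(-23/7) = -328*(-23/7) = 7544/7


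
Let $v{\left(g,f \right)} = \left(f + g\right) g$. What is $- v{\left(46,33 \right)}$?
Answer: $-3634$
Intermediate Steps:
$v{\left(g,f \right)} = g \left(f + g\right)$
$- v{\left(46,33 \right)} = - 46 \left(33 + 46\right) = - 46 \cdot 79 = \left(-1\right) 3634 = -3634$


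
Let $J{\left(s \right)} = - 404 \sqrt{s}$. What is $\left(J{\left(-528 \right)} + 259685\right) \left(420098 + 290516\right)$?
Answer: $184535796590 - 1148352224 i \sqrt{33} \approx 1.8454 \cdot 10^{11} - 6.5968 \cdot 10^{9} i$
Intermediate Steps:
$\left(J{\left(-528 \right)} + 259685\right) \left(420098 + 290516\right) = \left(- 404 \sqrt{-528} + 259685\right) \left(420098 + 290516\right) = \left(- 404 \cdot 4 i \sqrt{33} + 259685\right) 710614 = \left(- 1616 i \sqrt{33} + 259685\right) 710614 = \left(259685 - 1616 i \sqrt{33}\right) 710614 = 184535796590 - 1148352224 i \sqrt{33}$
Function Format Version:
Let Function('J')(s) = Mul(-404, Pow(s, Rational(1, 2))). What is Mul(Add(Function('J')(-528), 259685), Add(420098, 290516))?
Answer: Add(184535796590, Mul(-1148352224, I, Pow(33, Rational(1, 2)))) ≈ Add(1.8454e+11, Mul(-6.5968e+9, I))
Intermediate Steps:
Mul(Add(Function('J')(-528), 259685), Add(420098, 290516)) = Mul(Add(Mul(-404, Pow(-528, Rational(1, 2))), 259685), Add(420098, 290516)) = Mul(Add(Mul(-404, Mul(4, I, Pow(33, Rational(1, 2)))), 259685), 710614) = Mul(Add(Mul(-1616, I, Pow(33, Rational(1, 2))), 259685), 710614) = Mul(Add(259685, Mul(-1616, I, Pow(33, Rational(1, 2)))), 710614) = Add(184535796590, Mul(-1148352224, I, Pow(33, Rational(1, 2))))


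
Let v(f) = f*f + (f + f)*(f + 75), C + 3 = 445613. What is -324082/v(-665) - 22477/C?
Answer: -34398354649/109346009850 ≈ -0.31458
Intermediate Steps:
C = 445610 (C = -3 + 445613 = 445610)
v(f) = f² + 2*f*(75 + f) (v(f) = f² + (2*f)*(75 + f) = f² + 2*f*(75 + f))
-324082/v(-665) - 22477/C = -324082*(-1/(1995*(50 - 665))) - 22477/445610 = -324082/(3*(-665)*(-615)) - 22477*1/445610 = -324082/1226925 - 22477/445610 = -34398354649/109346009850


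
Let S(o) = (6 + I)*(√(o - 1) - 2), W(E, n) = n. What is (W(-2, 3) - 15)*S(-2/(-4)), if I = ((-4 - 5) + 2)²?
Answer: 1320 - 330*I*√2 ≈ 1320.0 - 466.69*I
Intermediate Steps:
I = 49 (I = (-9 + 2)² = (-7)² = 49)
S(o) = -110 + 55*√(-1 + o) (S(o) = (6 + 49)*(√(o - 1) - 2) = 55*(√(-1 + o) - 2) = 55*(-2 + √(-1 + o)) = -110 + 55*√(-1 + o))
(W(-2, 3) - 15)*S(-2/(-4)) = (3 - 15)*(-110 + 55*√(-1 - 2/(-4))) = -12*(-110 + 55*√(-1 - 2*(-¼))) = -12*(-110 + 55*√(-1 + ½)) = -12*(-110 + 55*√(-½)) = -12*(-110 + 55*(I*√2/2)) = -12*(-110 + 55*I*√2/2) = 1320 - 330*I*√2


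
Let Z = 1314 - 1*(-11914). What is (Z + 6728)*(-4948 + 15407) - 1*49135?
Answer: 208670669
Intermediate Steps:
Z = 13228 (Z = 1314 + 11914 = 13228)
(Z + 6728)*(-4948 + 15407) - 1*49135 = (13228 + 6728)*(-4948 + 15407) - 1*49135 = 19956*10459 - 49135 = 208719804 - 49135 = 208670669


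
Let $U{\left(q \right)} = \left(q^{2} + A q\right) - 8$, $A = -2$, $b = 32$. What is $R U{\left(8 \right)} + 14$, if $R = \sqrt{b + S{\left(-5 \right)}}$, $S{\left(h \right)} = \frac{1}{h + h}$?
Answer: $14 + 4 \sqrt{3190} \approx 239.92$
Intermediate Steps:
$S{\left(h \right)} = \frac{1}{2 h}$
$U{\left(q \right)} = -8 + q^{2} - 2 q$ ($U{\left(q \right)} = \left(q^{2} - 2 q\right) - 8 = -8 + q^{2} - 2 q$)
$R = \frac{\sqrt{3190}}{10}$ ($R = \sqrt{32 + \frac{1}{2 \left(-5\right)}} = \sqrt{32 + \frac{1}{2} \left(- \frac{1}{5}\right)} = \sqrt{32 - \frac{1}{10}} = \sqrt{\frac{319}{10}} = \frac{\sqrt{3190}}{10} \approx 5.648$)
$R U{\left(8 \right)} + 14 = \frac{\sqrt{3190}}{10} \left(-8 + 8^{2} - 16\right) + 14 = \frac{\sqrt{3190}}{10} \left(-8 + 64 - 16\right) + 14 = \frac{\sqrt{3190}}{10} \cdot 40 + 14 = 4 \sqrt{3190} + 14 = 14 + 4 \sqrt{3190}$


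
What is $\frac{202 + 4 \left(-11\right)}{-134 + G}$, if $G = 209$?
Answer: $\frac{158}{75} \approx 2.1067$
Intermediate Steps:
$\frac{202 + 4 \left(-11\right)}{-134 + G} = \frac{202 + 4 \left(-11\right)}{-134 + 209} = \frac{202 - 44}{75} = 158 \cdot \frac{1}{75} = \frac{158}{75}$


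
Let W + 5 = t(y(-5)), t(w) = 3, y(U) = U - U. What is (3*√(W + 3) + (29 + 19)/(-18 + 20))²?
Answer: 729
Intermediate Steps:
y(U) = 0
W = -2 (W = -5 + 3 = -2)
(3*√(W + 3) + (29 + 19)/(-18 + 20))² = (3*√(-2 + 3) + (29 + 19)/(-18 + 20))² = (3*√1 + 48/2)² = (3*1 + 48*(½))² = (3 + 24)² = 27² = 729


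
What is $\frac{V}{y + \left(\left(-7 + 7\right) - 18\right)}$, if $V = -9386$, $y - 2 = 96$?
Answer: $- \frac{4693}{40} \approx -117.32$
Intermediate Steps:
$y = 98$ ($y = 2 + 96 = 98$)
$\frac{V}{y + \left(\left(-7 + 7\right) - 18\right)} = \frac{1}{98 + \left(\left(-7 + 7\right) - 18\right)} \left(-9386\right) = \frac{1}{98 + \left(0 - 18\right)} \left(-9386\right) = \frac{1}{98 - 18} \left(-9386\right) = \frac{1}{80} \left(-9386\right) = - \frac{4693}{40}$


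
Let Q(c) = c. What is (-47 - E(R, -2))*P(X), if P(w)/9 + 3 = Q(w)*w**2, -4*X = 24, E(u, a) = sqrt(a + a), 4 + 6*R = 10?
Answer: 92637 + 3942*I ≈ 92637.0 + 3942.0*I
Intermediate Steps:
R = 1 (R = -2/3 + (1/6)*10 = -2/3 + 5/3 = 1)
E(u, a) = sqrt(2)*sqrt(a) (E(u, a) = sqrt(2*a) = sqrt(2)*sqrt(a))
X = -6 (X = -1/4*24 = -6)
P(w) = -27 + 9*w**3 (P(w) = -27 + 9*(w*w**2) = -27 + 9*w**3)
(-47 - E(R, -2))*P(X) = (-47 - sqrt(2)*sqrt(-2))*(-27 + 9*(-6)**3) = (-47 - sqrt(2)*I*sqrt(2))*(-27 + 9*(-216)) = (-47 - 2*I)*(-27 - 1944) = (-47 - 2*I)*(-1971) = 92637 + 3942*I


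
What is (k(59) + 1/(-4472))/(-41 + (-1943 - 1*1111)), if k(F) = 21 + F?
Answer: -357759/13840840 ≈ -0.025848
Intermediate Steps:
(k(59) + 1/(-4472))/(-41 + (-1943 - 1*1111)) = ((21 + 59) + 1/(-4472))/(-41 + (-1943 - 1*1111)) = (80 - 1/4472)/(-41 + (-1943 - 1111)) = 357759/(4472*(-41 - 3054)) = (357759/4472)/(-3095) = (357759/4472)*(-1/3095) = -357759/13840840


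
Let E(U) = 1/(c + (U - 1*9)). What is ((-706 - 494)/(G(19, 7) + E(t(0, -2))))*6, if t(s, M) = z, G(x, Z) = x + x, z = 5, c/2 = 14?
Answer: -172800/913 ≈ -189.27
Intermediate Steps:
c = 28 (c = 2*14 = 28)
G(x, Z) = 2*x
t(s, M) = 5
E(U) = 1/(19 + U) (E(U) = 1/(28 + (U - 1*9)) = 1/(28 + (U - 9)) = 1/(28 + (-9 + U)) = 1/(19 + U))
((-706 - 494)/(G(19, 7) + E(t(0, -2))))*6 = ((-706 - 494)/(2*19 + 1/(19 + 5)))*6 = -1200/(38 + 1/24)*6 = -1200/913/24*6 = -1200*24/913*6 = -28800/913*6 = -172800/913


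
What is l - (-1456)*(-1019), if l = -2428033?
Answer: -3911697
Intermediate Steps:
l - (-1456)*(-1019) = -2428033 - (-1456)*(-1019) = -2428033 - 1*1483664 = -2428033 - 1483664 = -3911697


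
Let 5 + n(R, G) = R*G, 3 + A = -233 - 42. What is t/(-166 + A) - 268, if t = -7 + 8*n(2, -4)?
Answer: -1071/4 ≈ -267.75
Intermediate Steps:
A = -278 (A = -3 + (-233 - 42) = -3 - 275 = -278)
n(R, G) = -5 + G*R (n(R, G) = -5 + R*G = -5 + G*R)
t = -111 (t = -7 + 8*(-5 - 4*2) = -7 + 8*(-5 - 8) = -7 + 8*(-13) = -7 - 104 = -111)
t/(-166 + A) - 268 = -111/(-166 - 278) - 268 = -111/(-444) - 268 = -1/444*(-111) - 268 = ¼ - 268 = -1071/4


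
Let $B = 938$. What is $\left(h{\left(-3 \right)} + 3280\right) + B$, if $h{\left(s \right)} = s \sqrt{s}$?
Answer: $4218 - 3 i \sqrt{3} \approx 4218.0 - 5.1962 i$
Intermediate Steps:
$h{\left(s \right)} = s^{\frac{3}{2}}$
$\left(h{\left(-3 \right)} + 3280\right) + B = \left(\left(-3\right)^{\frac{3}{2}} + 3280\right) + 938 = \left(- 3 i \sqrt{3} + 3280\right) + 938 = \left(3280 - 3 i \sqrt{3}\right) + 938 = 4218 - 3 i \sqrt{3}$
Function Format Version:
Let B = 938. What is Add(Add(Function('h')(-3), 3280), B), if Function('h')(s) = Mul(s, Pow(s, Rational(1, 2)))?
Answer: Add(4218, Mul(-3, I, Pow(3, Rational(1, 2)))) ≈ Add(4218.0, Mul(-5.1962, I))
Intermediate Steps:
Function('h')(s) = Pow(s, Rational(3, 2))
Add(Add(Function('h')(-3), 3280), B) = Add(Add(Pow(-3, Rational(3, 2)), 3280), 938) = Add(Add(Mul(-3, I, Pow(3, Rational(1, 2))), 3280), 938) = Add(Add(3280, Mul(-3, I, Pow(3, Rational(1, 2)))), 938) = Add(4218, Mul(-3, I, Pow(3, Rational(1, 2))))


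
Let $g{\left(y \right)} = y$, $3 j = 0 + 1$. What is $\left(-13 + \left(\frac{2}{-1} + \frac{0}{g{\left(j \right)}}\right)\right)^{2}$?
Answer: $225$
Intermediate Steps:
$j = \frac{1}{3}$ ($j = \frac{0 + 1}{3} = \frac{1}{3} \cdot 1 = \frac{1}{3} \approx 0.33333$)
$\left(-13 + \left(\frac{2}{-1} + \frac{0}{g{\left(j \right)}}\right)\right)^{2} = \left(-13 + \left(\frac{2}{-1} + 0 \frac{1}{\frac{1}{3}}\right)\right)^{2} = \left(-13 + \left(2 \left(-1\right) + 0 \cdot 3\right)\right)^{2} = \left(-13 + \left(-2 + 0\right)\right)^{2} = \left(-13 - 2\right)^{2} = \left(-15\right)^{2} = 225$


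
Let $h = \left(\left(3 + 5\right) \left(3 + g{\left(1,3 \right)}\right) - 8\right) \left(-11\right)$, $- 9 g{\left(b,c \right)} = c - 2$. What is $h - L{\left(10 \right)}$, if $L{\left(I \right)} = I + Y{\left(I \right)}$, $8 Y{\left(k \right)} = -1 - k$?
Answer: $- \frac{12589}{72} \approx -174.85$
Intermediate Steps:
$Y{\left(k \right)} = - \frac{1}{8} - \frac{k}{8}$ ($Y{\left(k \right)} = \frac{-1 - k}{8} = - \frac{1}{8} - \frac{k}{8}$)
$g{\left(b,c \right)} = \frac{2}{9} - \frac{c}{9}$ ($g{\left(b,c \right)} = - \frac{c - 2}{9} = - \frac{-2 + c}{9} = \frac{2}{9} - \frac{c}{9}$)
$L{\left(I \right)} = - \frac{1}{8} + \frac{7 I}{8}$ ($L{\left(I \right)} = I - \left(\frac{1}{8} + \frac{I}{8}\right) = - \frac{1}{8} + \frac{7 I}{8}$)
$h = - \frac{1496}{9}$ ($h = \left(\left(3 + 5\right) \left(3 + \left(\frac{2}{9} - \frac{1}{3}\right)\right) - 8\right) \left(-11\right) = \left(8 \left(3 + \left(\frac{2}{9} - \frac{1}{3}\right)\right) - 8\right) \left(-11\right) = \left(8 \left(3 - \frac{1}{9}\right) - 8\right) \left(-11\right) = \left(8 \cdot \frac{26}{9} - 8\right) \left(-11\right) = \left(\frac{208}{9} - 8\right) \left(-11\right) = \frac{136}{9} \left(-11\right) = - \frac{1496}{9} \approx -166.22$)
$h - L{\left(10 \right)} = - \frac{1496}{9} - \left(- \frac{1}{8} + \frac{7}{8} \cdot 10\right) = - \frac{1496}{9} - \left(- \frac{1}{8} + \frac{35}{4}\right) = - \frac{1496}{9} - \frac{69}{8} = - \frac{12589}{72}$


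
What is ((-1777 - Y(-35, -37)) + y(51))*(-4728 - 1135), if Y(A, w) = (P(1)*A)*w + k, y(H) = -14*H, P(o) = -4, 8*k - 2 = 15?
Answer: -126025185/8 ≈ -1.5753e+7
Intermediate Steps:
k = 17/8 (k = 1/4 + (1/8)*15 = 1/4 + 15/8 = 17/8 ≈ 2.1250)
Y(A, w) = 17/8 - 4*A*w (Y(A, w) = (-4*A)*w + 17/8 = -4*A*w + 17/8 = 17/8 - 4*A*w)
((-1777 - Y(-35, -37)) + y(51))*(-4728 - 1135) = ((-1777 - (17/8 - 4*(-35)*(-37))) - 14*51)*(-4728 - 1135) = ((-1777 - (17/8 - 5180)) - 714)*(-5863) = ((-1777 - 1*(-41423/8)) - 714)*(-5863) = ((-1777 + 41423/8) - 714)*(-5863) = (27207/8 - 714)*(-5863) = (21495/8)*(-5863) = -126025185/8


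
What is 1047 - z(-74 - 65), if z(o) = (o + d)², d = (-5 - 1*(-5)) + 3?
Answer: -17449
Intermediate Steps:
d = 3 (d = (-5 + 5) + 3 = 0 + 3 = 3)
z(o) = (3 + o)² (z(o) = (o + 3)² = (3 + o)²)
1047 - z(-74 - 65) = 1047 - (3 + (-74 - 65))² = 1047 - (3 - 139)² = 1047 - 1*(-136)² = 1047 - 1*18496 = 1047 - 18496 = -17449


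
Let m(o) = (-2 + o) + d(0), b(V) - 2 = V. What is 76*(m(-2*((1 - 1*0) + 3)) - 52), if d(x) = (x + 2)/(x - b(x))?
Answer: -4788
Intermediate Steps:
b(V) = 2 + V
d(x) = -1 - x/2 (d(x) = (x + 2)/(x - (2 + x)) = (2 + x)/(x + (-2 - x)) = (2 + x)/(-2) = (2 + x)*(-½) = -1 - x/2)
m(o) = -3 + o (m(o) = (-2 + o) + (-1 - ½*0) = (-2 + o) + (-1 + 0) = (-2 + o) - 1 = -3 + o)
76*(m(-2*((1 - 1*0) + 3)) - 52) = 76*((-3 - 2*((1 - 1*0) + 3)) - 52) = 76*((-3 - 2*((1 + 0) + 3)) - 52) = 76*((-3 - 2*(1 + 3)) - 52) = 76*((-3 - 2*4) - 52) = 76*((-3 - 8) - 52) = 76*(-11 - 52) = 76*(-63) = -4788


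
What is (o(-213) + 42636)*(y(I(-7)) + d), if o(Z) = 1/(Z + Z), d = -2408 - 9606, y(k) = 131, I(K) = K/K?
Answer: -71943385535/142 ≈ -5.0664e+8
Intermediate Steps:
I(K) = 1
d = -12014
o(Z) = 1/(2*Z)
(o(-213) + 42636)*(y(I(-7)) + d) = ((1/2)/(-213) + 42636)*(131 - 12014) = ((1/2)*(-1/213) + 42636)*(-11883) = (-1/426 + 42636)*(-11883) = (18162935/426)*(-11883) = -71943385535/142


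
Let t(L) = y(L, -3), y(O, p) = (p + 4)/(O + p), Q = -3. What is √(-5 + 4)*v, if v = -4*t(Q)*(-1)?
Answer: -2*I/3 ≈ -0.66667*I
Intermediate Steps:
y(O, p) = (4 + p)/(O + p)
t(L) = 1/(-3 + L) (t(L) = (4 - 3)/(L - 3) = 1/(-3 + L))
v = -⅔ (v = -4/(-3 - 3)*(-1) = -4/(-6)*(-1) = -4*(-⅙)*(-1) = (⅔)*(-1) = -⅔ ≈ -0.66667)
√(-5 + 4)*v = √(-5 + 4)*(-⅔) = √(-1)*(-⅔) = I*(-⅔) = -2*I/3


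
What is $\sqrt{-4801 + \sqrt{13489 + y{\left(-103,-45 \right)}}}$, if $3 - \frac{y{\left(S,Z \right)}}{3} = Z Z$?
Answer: $\sqrt{-4801 + \sqrt{7423}} \approx 68.665 i$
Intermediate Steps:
$y{\left(S,Z \right)} = 9 - 3 Z^{2}$ ($y{\left(S,Z \right)} = 9 - 3 Z Z = 9 - 3 Z^{2}$)
$\sqrt{-4801 + \sqrt{13489 + y{\left(-103,-45 \right)}}} = \sqrt{-4801 + \sqrt{13489 + \left(9 - 3 \left(-45\right)^{2}\right)}} = \sqrt{-4801 + \sqrt{13489 + \left(9 - 6075\right)}} = \sqrt{-4801 + \sqrt{13489 - 6066}} = \sqrt{-4801 + \sqrt{7423}}$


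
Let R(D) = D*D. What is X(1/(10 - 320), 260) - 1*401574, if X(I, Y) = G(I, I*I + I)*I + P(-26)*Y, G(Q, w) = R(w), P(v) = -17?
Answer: -1162326353109495481/2862915100000 ≈ -4.0599e+5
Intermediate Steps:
R(D) = D**2
G(Q, w) = w**2
X(I, Y) = -17*Y + I*(I + I**2)**2 (X(I, Y) = (I*I + I)**2*I - 17*Y = (I**2 + I)**2*I - 17*Y = (I + I**2)**2*I - 17*Y = I*(I + I**2)**2 - 17*Y = -17*Y + I*(I + I**2)**2)
X(1/(10 - 320), 260) - 1*401574 = (-17*260 + (1/(10 - 320))**3*(1 + 1/(10 - 320))**2) - 1*401574 = (-4420 + (1/(-310))**3*(1 + 1/(-310))**2) - 401574 = (-4420 + (-1/310)**3*(1 - 1/310)**2) - 401574 = (-4420 - (309/310)**2/29791000) - 401574 = (-4420 - 1/29791000*95481/96100) - 401574 = (-4420 - 95481/2862915100000) - 401574 = -12654084742095481/2862915100000 - 401574 = -1162326353109495481/2862915100000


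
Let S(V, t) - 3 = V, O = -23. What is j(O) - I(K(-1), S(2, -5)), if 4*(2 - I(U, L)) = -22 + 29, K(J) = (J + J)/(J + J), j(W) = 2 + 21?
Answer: 91/4 ≈ 22.750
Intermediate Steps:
S(V, t) = 3 + V
j(W) = 23
K(J) = 1 (K(J) = (2*J)/((2*J)) = (2*J)*(1/(2*J)) = 1)
I(U, L) = 1/4 (I(U, L) = 2 - (-22 + 29)/4 = 2 - 1/4*7 = 2 - 7/4 = 1/4)
j(O) - I(K(-1), S(2, -5)) = 23 - 1*1/4 = 23 - 1/4 = 91/4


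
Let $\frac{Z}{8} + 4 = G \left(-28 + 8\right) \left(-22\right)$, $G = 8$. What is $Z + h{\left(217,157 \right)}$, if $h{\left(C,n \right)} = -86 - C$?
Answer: $27825$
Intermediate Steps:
$Z = 28128$ ($Z = -32 + 8 \cdot 8 \left(-28 + 8\right) \left(-22\right) = -32 + 8 \cdot 8 \left(\left(-20\right) \left(-22\right)\right) = -32 + 8 \cdot 8 \cdot 440 = -32 + 8 \cdot 3520 = -32 + 28160 = 28128$)
$Z + h{\left(217,157 \right)} = 28128 - 303 = 27825$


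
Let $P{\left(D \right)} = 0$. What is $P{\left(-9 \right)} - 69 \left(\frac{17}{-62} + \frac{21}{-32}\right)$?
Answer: $\frac{63687}{992} \approx 64.201$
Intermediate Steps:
$P{\left(-9 \right)} - 69 \left(\frac{17}{-62} + \frac{21}{-32}\right) = 0 - 69 \left(\frac{17}{-62} + \frac{21}{-32}\right) = 0 - 69 \left(17 \left(- \frac{1}{62}\right) + 21 \left(- \frac{1}{32}\right)\right) = 0 - 69 \left(- \frac{17}{62} - \frac{21}{32}\right) = 0 - - \frac{63687}{992} = 0 + \frac{63687}{992} = \frac{63687}{992}$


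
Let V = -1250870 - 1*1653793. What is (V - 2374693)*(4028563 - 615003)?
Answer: -18021398467360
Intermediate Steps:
V = -2904663 (V = -1250870 - 1653793 = -2904663)
(V - 2374693)*(4028563 - 615003) = (-2904663 - 2374693)*(4028563 - 615003) = -5279356*3413560 = -18021398467360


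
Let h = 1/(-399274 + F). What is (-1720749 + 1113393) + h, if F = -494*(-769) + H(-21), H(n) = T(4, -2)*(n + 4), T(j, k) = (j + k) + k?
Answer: -11775418129/19388 ≈ -6.0736e+5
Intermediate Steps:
T(j, k) = j + 2*k
H(n) = 0 (H(n) = (4 + 2*(-2))*(n + 4) = (4 - 4)*(4 + n) = 0*(4 + n) = 0)
F = 379886 (F = -494*(-769) + 0 = 379886 + 0 = 379886)
h = -1/19388 (h = 1/(-399274 + 379886) = 1/(-19388) = -1/19388 ≈ -5.1578e-5)
(-1720749 + 1113393) + h = (-1720749 + 1113393) - 1/19388 = -607356 - 1/19388 = -11775418129/19388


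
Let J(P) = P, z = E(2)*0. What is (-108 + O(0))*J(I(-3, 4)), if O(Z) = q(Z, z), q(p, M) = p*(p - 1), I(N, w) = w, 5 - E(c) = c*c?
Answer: -432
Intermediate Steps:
E(c) = 5 - c**2 (E(c) = 5 - c*c = 5 - c**2)
z = 0 (z = (5 - 1*2**2)*0 = (5 - 1*4)*0 = (5 - 4)*0 = 1*0 = 0)
q(p, M) = p*(-1 + p)
O(Z) = Z*(-1 + Z)
(-108 + O(0))*J(I(-3, 4)) = (-108 + 0*(-1 + 0))*4 = (-108 + 0*(-1))*4 = (-108 + 0)*4 = -108*4 = -432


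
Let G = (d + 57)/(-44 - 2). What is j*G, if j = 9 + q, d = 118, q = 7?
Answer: -1400/23 ≈ -60.870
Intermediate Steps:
j = 16 (j = 9 + 7 = 16)
G = -175/46 (G = (118 + 57)/(-44 - 2) = 175/(-46) = 175*(-1/46) = -175/46 ≈ -3.8043)
j*G = 16*(-175/46) = -1400/23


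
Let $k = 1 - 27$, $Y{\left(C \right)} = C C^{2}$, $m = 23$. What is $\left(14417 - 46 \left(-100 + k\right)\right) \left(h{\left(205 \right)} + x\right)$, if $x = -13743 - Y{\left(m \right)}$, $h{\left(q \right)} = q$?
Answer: $-519575165$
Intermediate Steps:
$Y{\left(C \right)} = C^{3}$
$k = -26$
$x = -25910$ ($x = -13743 - 23^{3} = -13743 - 12167 = -25910$)
$\left(14417 - 46 \left(-100 + k\right)\right) \left(h{\left(205 \right)} + x\right) = \left(14417 - 46 \left(-100 - 26\right)\right) \left(205 - 25910\right) = \left(14417 - -5796\right) \left(-25705\right) = \left(14417 + 5796\right) \left(-25705\right) = 20213 \left(-25705\right) = -519575165$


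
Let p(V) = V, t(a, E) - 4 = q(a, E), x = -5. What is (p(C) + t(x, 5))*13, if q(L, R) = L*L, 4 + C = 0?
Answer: 325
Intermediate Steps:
C = -4 (C = -4 + 0 = -4)
q(L, R) = L²
t(a, E) = 4 + a²
(p(C) + t(x, 5))*13 = (-4 + (4 + (-5)²))*13 = (-4 + (4 + 25))*13 = (-4 + 29)*13 = 25*13 = 325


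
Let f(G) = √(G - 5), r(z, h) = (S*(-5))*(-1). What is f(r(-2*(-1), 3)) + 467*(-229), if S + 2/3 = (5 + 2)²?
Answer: -106943 + √2130/3 ≈ -1.0693e+5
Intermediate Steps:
S = 145/3 (S = -⅔ + (5 + 2)² = -⅔ + 7² = -⅔ + 49 = 145/3 ≈ 48.333)
r(z, h) = 725/3 (r(z, h) = ((145/3)*(-5))*(-1) = -725/3*(-1) = 725/3)
f(G) = √(-5 + G)
f(r(-2*(-1), 3)) + 467*(-229) = √(-5 + 725/3) + 467*(-229) = √(710/3) - 106943 = √2130/3 - 106943 = -106943 + √2130/3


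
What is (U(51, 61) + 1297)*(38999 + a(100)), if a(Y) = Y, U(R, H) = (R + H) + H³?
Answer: 8929820610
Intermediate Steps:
U(R, H) = H + R + H³ (U(R, H) = (H + R) + H³ = H + R + H³)
(U(51, 61) + 1297)*(38999 + a(100)) = ((61 + 51 + 61³) + 1297)*(38999 + 100) = ((61 + 51 + 226981) + 1297)*39099 = (227093 + 1297)*39099 = 228390*39099 = 8929820610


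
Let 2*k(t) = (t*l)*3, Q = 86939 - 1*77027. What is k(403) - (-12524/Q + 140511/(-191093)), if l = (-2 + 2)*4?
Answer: 135214063/67646922 ≈ 1.9988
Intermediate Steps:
l = 0 (l = 0*4 = 0)
Q = 9912 (Q = 86939 - 77027 = 9912)
k(t) = 0 (k(t) = ((t*0)*3)/2 = (0*3)/2 = (½)*0 = 0)
k(403) - (-12524/Q + 140511/(-191093)) = 0 - (-12524/9912 + 140511/(-191093)) = 0 - (-12524*1/9912 + 140511*(-1/191093)) = 0 - (-3131/2478 - 20073/27299) = 0 - 1*(-135214063/67646922) = 0 + 135214063/67646922 = 135214063/67646922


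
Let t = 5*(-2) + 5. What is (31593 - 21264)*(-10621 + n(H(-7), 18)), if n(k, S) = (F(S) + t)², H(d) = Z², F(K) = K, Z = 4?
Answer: -107958708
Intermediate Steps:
t = -5 (t = -10 + 5 = -5)
H(d) = 16 (H(d) = 4² = 16)
n(k, S) = (-5 + S)² (n(k, S) = (S - 5)² = (-5 + S)²)
(31593 - 21264)*(-10621 + n(H(-7), 18)) = (31593 - 21264)*(-10621 + (-5 + 18)²) = 10329*(-10621 + 13²) = 10329*(-10621 + 169) = 10329*(-10452) = -107958708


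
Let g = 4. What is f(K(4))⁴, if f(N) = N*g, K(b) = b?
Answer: 65536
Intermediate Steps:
f(N) = 4*N (f(N) = N*4 = 4*N)
f(K(4))⁴ = (4*4)⁴ = 16⁴ = 65536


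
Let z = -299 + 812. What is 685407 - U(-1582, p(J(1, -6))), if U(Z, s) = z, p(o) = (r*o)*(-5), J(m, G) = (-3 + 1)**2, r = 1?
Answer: 684894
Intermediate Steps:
J(m, G) = 4 (J(m, G) = (-2)**2 = 4)
p(o) = -5*o (p(o) = (1*o)*(-5) = o*(-5) = -5*o)
z = 513
U(Z, s) = 513
685407 - U(-1582, p(J(1, -6))) = 685407 - 1*513 = 685407 - 513 = 684894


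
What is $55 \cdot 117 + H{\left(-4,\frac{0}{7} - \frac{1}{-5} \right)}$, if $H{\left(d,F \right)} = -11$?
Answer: $6424$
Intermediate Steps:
$55 \cdot 117 + H{\left(-4,\frac{0}{7} - \frac{1}{-5} \right)} = 55 \cdot 117 - 11 = 6435 - 11 = 6424$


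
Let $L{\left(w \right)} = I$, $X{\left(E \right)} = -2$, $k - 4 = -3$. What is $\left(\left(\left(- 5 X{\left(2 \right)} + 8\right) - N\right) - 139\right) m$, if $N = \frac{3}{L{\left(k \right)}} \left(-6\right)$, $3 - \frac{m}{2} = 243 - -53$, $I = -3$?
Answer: $74422$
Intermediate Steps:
$k = 1$ ($k = 4 - 3 = 1$)
$m = -586$ ($m = 6 - 2 \left(243 - -53\right) = 6 - 2 \left(243 + 53\right) = 6 - 592 = -586$)
$L{\left(w \right)} = -3$
$N = 6$ ($N = \frac{3}{-3} \left(-6\right) = 3 \left(- \frac{1}{3}\right) \left(-6\right) = \left(-1\right) \left(-6\right) = 6$)
$\left(\left(\left(- 5 X{\left(2 \right)} + 8\right) - N\right) - 139\right) m = \left(\left(\left(\left(-5\right) \left(-2\right) + 8\right) - 6\right) - 139\right) \left(-586\right) = \left(\left(\left(10 + 8\right) - 6\right) - 139\right) \left(-586\right) = \left(\left(18 - 6\right) - 139\right) \left(-586\right) = \left(12 - 139\right) \left(-586\right) = \left(-127\right) \left(-586\right) = 74422$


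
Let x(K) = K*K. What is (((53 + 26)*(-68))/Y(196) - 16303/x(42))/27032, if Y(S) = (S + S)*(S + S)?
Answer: -3207475/9346151808 ≈ -0.00034319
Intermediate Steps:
x(K) = K**2
Y(S) = 4*S**2 (Y(S) = (2*S)*(2*S) = 4*S**2)
(((53 + 26)*(-68))/Y(196) - 16303/x(42))/27032 = (((53 + 26)*(-68))/((4*196**2)) - 16303/(42**2))/27032 = ((79*(-68))/((4*38416)) - 16303/1764)*(1/27032) = (-5372/153664 - 16303*1/1764)*(1/27032) = (-5372*1/153664 - 2329/252)*(1/27032) = (-1343/38416 - 2329/252)*(1/27032) = -3207475/345744*1/27032 = -3207475/9346151808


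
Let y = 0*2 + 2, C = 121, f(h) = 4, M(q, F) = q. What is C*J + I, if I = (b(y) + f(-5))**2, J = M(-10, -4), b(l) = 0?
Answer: -1194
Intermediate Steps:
y = 2 (y = 0 + 2 = 2)
J = -10
I = 16 (I = (0 + 4)**2 = 4**2 = 16)
C*J + I = 121*(-10) + 16 = -1210 + 16 = -1194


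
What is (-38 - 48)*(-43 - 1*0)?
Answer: 3698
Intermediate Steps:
(-38 - 48)*(-43 - 1*0) = -86*(-43 + 0) = -86*(-43) = 3698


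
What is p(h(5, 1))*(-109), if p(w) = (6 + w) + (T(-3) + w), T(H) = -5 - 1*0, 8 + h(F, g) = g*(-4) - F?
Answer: 3597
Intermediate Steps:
h(F, g) = -8 - F - 4*g (h(F, g) = -8 + (g*(-4) - F) = -8 + (-4*g - F) = -8 + (-F - 4*g) = -8 - F - 4*g)
T(H) = -5 (T(H) = -5 + 0 = -5)
p(w) = 1 + 2*w (p(w) = (6 + w) + (-5 + w) = 1 + 2*w)
p(h(5, 1))*(-109) = (1 + 2*(-8 - 1*5 - 4*1))*(-109) = (1 + 2*(-8 - 5 - 4))*(-109) = (1 + 2*(-17))*(-109) = (1 - 34)*(-109) = -33*(-109) = 3597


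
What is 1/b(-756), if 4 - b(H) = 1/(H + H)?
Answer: 1512/6049 ≈ 0.24996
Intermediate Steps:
b(H) = 4 - 1/(2*H) (b(H) = 4 - 1/(H + H) = 4 - 1/(2*H))
1/b(-756) = 1/(4 - ½/(-756)) = 1/(4 - ½*(-1/756)) = 1/(4 + 1/1512) = 1/(6049/1512) = 1512/6049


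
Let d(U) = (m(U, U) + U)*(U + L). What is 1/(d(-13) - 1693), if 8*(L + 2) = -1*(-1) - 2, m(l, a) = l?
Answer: -4/5199 ≈ -0.00076938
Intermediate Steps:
L = -17/8 (L = -2 + (-1*(-1) - 2)/8 = -2 + (1 - 2)/8 = -2 + (⅛)*(-1) = -2 - ⅛ = -17/8 ≈ -2.1250)
d(U) = 2*U*(-17/8 + U) (d(U) = (U + U)*(U - 17/8) = (2*U)*(-17/8 + U) = 2*U*(-17/8 + U))
1/(d(-13) - 1693) = 1/((¼)*(-13)*(-17 + 8*(-13)) - 1693) = 1/((¼)*(-13)*(-17 - 104) - 1693) = 1/((¼)*(-13)*(-121) - 1693) = 1/(1573/4 - 1693) = 1/(-5199/4) = -4/5199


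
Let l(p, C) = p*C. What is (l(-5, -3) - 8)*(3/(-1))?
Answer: -21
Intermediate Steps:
l(p, C) = C*p
(l(-5, -3) - 8)*(3/(-1)) = (-3*(-5) - 8)*(3/(-1)) = (15 - 8)*(3*(-1)) = 7*(-3) = -21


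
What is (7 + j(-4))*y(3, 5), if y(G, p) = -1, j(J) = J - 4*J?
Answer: -19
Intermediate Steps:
j(J) = -3*J
(7 + j(-4))*y(3, 5) = (7 - 3*(-4))*(-1) = (7 + 12)*(-1) = 19*(-1) = -19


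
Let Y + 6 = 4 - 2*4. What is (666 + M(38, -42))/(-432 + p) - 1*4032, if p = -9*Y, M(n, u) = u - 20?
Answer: -689774/171 ≈ -4033.8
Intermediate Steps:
Y = -10 (Y = -6 + (4 - 2*4) = -6 + (4 - 8) = -6 - 4 = -10)
M(n, u) = -20 + u
p = 90 (p = -9*(-10) = 90)
(666 + M(38, -42))/(-432 + p) - 1*4032 = (666 + (-20 - 42))/(-432 + 90) - 1*4032 = (666 - 62)/(-342) - 4032 = 604*(-1/342) - 4032 = -302/171 - 4032 = -689774/171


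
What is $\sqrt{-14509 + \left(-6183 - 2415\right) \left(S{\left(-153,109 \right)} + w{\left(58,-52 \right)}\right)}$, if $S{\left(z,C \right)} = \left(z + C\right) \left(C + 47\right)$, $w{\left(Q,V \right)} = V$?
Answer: $\sqrt{59449259} \approx 7710.3$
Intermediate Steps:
$S{\left(z,C \right)} = \left(47 + C\right) \left(C + z\right)$ ($S{\left(z,C \right)} = \left(C + z\right) \left(47 + C\right) = \left(47 + C\right) \left(C + z\right)$)
$\sqrt{-14509 + \left(-6183 - 2415\right) \left(S{\left(-153,109 \right)} + w{\left(58,-52 \right)}\right)} = \sqrt{-14509 + \left(-6183 - 2415\right) \left(\left(109^{2} + 47 \cdot 109 + 47 \left(-153\right) + 109 \left(-153\right)\right) - 52\right)} = \sqrt{-14509 - 8598 \left(\left(11881 + 5123 - 7191 - 16677\right) - 52\right)} = \sqrt{-14509 - 8598 \left(-6864 - 52\right)} = \sqrt{-14509 - -59463768} = \sqrt{-14509 + 59463768} = \sqrt{59449259}$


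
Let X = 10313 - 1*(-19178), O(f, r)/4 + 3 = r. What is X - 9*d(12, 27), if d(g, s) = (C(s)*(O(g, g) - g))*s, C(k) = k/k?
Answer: 23659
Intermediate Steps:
O(f, r) = -12 + 4*r
X = 29491 (X = 10313 + 19178 = 29491)
C(k) = 1
d(g, s) = s*(-12 + 3*g) (d(g, s) = (1*((-12 + 4*g) - g))*s = (1*(-12 + 3*g))*s = (-12 + 3*g)*s = s*(-12 + 3*g))
X - 9*d(12, 27) = 29491 - 27*27*(-4 + 12) = 29491 - 27*27*8 = 29491 - 9*648 = 29491 - 5832 = 23659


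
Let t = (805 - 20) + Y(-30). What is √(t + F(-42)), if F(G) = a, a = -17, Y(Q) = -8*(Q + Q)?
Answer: 4*√78 ≈ 35.327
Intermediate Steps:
Y(Q) = -16*Q
F(G) = -17
t = 1265 (t = (805 - 20) - 16*(-30) = 785 + 480 = 1265)
√(t + F(-42)) = √(1265 - 17) = √1248 = 4*√78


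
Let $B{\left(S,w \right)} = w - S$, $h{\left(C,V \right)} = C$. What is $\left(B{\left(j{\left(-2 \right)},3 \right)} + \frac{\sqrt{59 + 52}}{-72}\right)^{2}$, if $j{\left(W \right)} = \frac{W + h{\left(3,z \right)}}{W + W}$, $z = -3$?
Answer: $\frac{\left(234 - \sqrt{111}\right)^{2}}{5184} \approx 9.6328$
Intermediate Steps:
$j{\left(W \right)} = \frac{3 + W}{2 W}$ ($j{\left(W \right)} = \frac{W + 3}{W + W} = \frac{3 + W}{2 W}$)
$\left(B{\left(j{\left(-2 \right)},3 \right)} + \frac{\sqrt{59 + 52}}{-72}\right)^{2} = \left(\left(3 - \frac{3 - 2}{2 \left(-2\right)}\right) + \frac{\sqrt{59 + 52}}{-72}\right)^{2} = \left(\left(3 - \frac{1}{2} \left(- \frac{1}{2}\right) 1\right) + \sqrt{111} \left(- \frac{1}{72}\right)\right)^{2} = \left(\left(3 - - \frac{1}{4}\right) - \frac{\sqrt{111}}{72}\right)^{2} = \left(\left(3 + \frac{1}{4}\right) - \frac{\sqrt{111}}{72}\right)^{2} = \left(\frac{13}{4} - \frac{\sqrt{111}}{72}\right)^{2}$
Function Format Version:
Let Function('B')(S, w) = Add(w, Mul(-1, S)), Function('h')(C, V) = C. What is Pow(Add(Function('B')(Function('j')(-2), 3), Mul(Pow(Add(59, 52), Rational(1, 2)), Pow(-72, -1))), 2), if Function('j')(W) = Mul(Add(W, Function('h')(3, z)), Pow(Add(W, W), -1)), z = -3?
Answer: Mul(Rational(1, 5184), Pow(Add(234, Mul(-1, Pow(111, Rational(1, 2)))), 2)) ≈ 9.6328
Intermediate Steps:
Function('j')(W) = Mul(Rational(1, 2), Pow(W, -1), Add(3, W)) (Function('j')(W) = Mul(Add(W, 3), Pow(Add(W, W), -1)) = Mul(Add(3, W), Pow(Mul(2, W), -1)) = Mul(Add(3, W), Mul(Rational(1, 2), Pow(W, -1))) = Mul(Rational(1, 2), Pow(W, -1), Add(3, W)))
Pow(Add(Function('B')(Function('j')(-2), 3), Mul(Pow(Add(59, 52), Rational(1, 2)), Pow(-72, -1))), 2) = Pow(Add(Add(3, Mul(-1, Mul(Rational(1, 2), Pow(-2, -1), Add(3, -2)))), Mul(Pow(Add(59, 52), Rational(1, 2)), Pow(-72, -1))), 2) = Pow(Add(Add(3, Mul(-1, Mul(Rational(1, 2), Rational(-1, 2), 1))), Mul(Pow(111, Rational(1, 2)), Rational(-1, 72))), 2) = Pow(Add(Add(3, Mul(-1, Rational(-1, 4))), Mul(Rational(-1, 72), Pow(111, Rational(1, 2)))), 2) = Pow(Add(Add(3, Rational(1, 4)), Mul(Rational(-1, 72), Pow(111, Rational(1, 2)))), 2) = Pow(Add(Rational(13, 4), Mul(Rational(-1, 72), Pow(111, Rational(1, 2)))), 2)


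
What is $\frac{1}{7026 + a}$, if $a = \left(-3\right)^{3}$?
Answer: $\frac{1}{6999} \approx 0.00014288$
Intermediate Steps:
$a = -27$
$\frac{1}{7026 + a} = \frac{1}{7026 - 27} = \frac{1}{6999}$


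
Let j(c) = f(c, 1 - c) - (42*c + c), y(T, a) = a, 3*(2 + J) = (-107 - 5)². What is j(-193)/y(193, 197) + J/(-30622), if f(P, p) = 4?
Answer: 380146706/9048801 ≈ 42.011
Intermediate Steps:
J = 12538/3 (J = -2 + (-107 - 5)²/3 = -2 + (⅓)*(-112)² = -2 + (⅓)*12544 = -2 + 12544/3 = 12538/3 ≈ 4179.3)
j(c) = 4 - 43*c (j(c) = 4 - (42*c + c) = 4 - 43*c)
j(-193)/y(193, 197) + J/(-30622) = (4 - 43*(-193))/197 + (12538/3)/(-30622) = (4 + 8299)*(1/197) + (12538/3)*(-1/30622) = 8303*(1/197) - 6269/45933 = 8303/197 - 6269/45933 = 380146706/9048801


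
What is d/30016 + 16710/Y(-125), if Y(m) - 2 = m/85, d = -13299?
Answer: 2842175143/90048 ≈ 31563.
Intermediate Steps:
Y(m) = 2 + m/85
d/30016 + 16710/Y(-125) = -13299/30016 + 16710/(2 + (1/85)*(-125)) = -13299*1/30016 + 16710/(2 - 25/17) = -13299/30016 + 16710/(9/17) = -13299/30016 + 16710*(17/9) = -13299/30016 + 94690/3 = 2842175143/90048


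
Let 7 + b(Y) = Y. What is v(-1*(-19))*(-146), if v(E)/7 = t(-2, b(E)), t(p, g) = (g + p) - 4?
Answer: -6132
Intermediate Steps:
b(Y) = -7 + Y
t(p, g) = -4 + g + p
v(E) = -91 + 7*E (v(E) = 7*(-4 + (-7 + E) - 2) = 7*(-13 + E) = -91 + 7*E)
v(-1*(-19))*(-146) = (-91 + 7*(-1*(-19)))*(-146) = (-91 + 7*19)*(-146) = (-91 + 133)*(-146) = 42*(-146) = -6132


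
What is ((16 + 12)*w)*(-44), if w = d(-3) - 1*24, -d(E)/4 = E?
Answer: 14784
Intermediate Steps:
d(E) = -4*E
w = -12 (w = -4*(-3) - 1*24 = 12 - 24 = -12)
((16 + 12)*w)*(-44) = ((16 + 12)*(-12))*(-44) = (28*(-12))*(-44) = -336*(-44) = 14784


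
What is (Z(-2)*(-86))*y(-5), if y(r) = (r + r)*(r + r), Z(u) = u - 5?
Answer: 60200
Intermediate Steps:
Z(u) = -5 + u
y(r) = 4*r**2 (y(r) = (2*r)*(2*r) = 4*r**2)
(Z(-2)*(-86))*y(-5) = ((-5 - 2)*(-86))*(4*(-5)**2) = (-7*(-86))*(4*25) = 602*100 = 60200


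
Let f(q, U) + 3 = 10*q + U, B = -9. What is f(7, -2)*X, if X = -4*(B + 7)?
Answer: 520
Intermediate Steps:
f(q, U) = -3 + U + 10*q (f(q, U) = -3 + (10*q + U) = -3 + (U + 10*q) = -3 + U + 10*q)
X = 8 (X = -4*(-9 + 7) = -4*(-2) = 8)
f(7, -2)*X = (-3 - 2 + 10*7)*8 = (-3 - 2 + 70)*8 = 65*8 = 520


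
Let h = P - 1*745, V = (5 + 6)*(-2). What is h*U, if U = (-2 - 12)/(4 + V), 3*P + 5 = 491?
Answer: -4081/9 ≈ -453.44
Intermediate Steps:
V = -22 (V = 11*(-2) = -22)
P = 162 (P = -5/3 + (⅓)*491 = -5/3 + 491/3 = 162)
U = 7/9 (U = (-2 - 12)/(4 - 22) = -14/(-18) = -14*(-1/18) = 7/9 ≈ 0.77778)
h = -583 (h = 162 - 1*745 = 162 - 745 = -583)
h*U = -583*7/9 = -4081/9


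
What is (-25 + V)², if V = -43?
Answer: 4624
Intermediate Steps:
(-25 + V)² = (-25 - 43)² = (-68)² = 4624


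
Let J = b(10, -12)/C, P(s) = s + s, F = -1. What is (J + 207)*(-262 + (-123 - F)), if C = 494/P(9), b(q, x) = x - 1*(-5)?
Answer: -19609344/247 ≈ -79390.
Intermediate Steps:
P(s) = 2*s
b(q, x) = 5 + x (b(q, x) = x + 5 = 5 + x)
C = 247/9 (C = 494/((2*9)) = 494/18 = 494*(1/18) = 247/9 ≈ 27.444)
J = -63/247 (J = (5 - 12)/(247/9) = -7*9/247 = -63/247 ≈ -0.25506)
(J + 207)*(-262 + (-123 - F)) = (-63/247 + 207)*(-262 + (-123 - 1*(-1))) = 51066*(-262 + (-123 + 1))/247 = 51066*(-262 - 122)/247 = (51066/247)*(-384) = -19609344/247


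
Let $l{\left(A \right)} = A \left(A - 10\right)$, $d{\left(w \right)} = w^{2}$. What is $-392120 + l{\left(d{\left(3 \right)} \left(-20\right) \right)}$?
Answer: $-357920$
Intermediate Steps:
$l{\left(A \right)} = A \left(-10 + A\right)$
$-392120 + l{\left(d{\left(3 \right)} \left(-20\right) \right)} = -392120 + 3^{2} \left(-20\right) \left(-10 + 3^{2} \left(-20\right)\right) = -392120 + 9 \left(-20\right) \left(-10 + 9 \left(-20\right)\right) = -392120 - 180 \left(-10 - 180\right) = -392120 - -34200 = -392120 + 34200 = -357920$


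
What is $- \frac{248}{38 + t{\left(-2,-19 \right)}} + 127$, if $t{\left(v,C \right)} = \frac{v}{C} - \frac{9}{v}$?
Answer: $\frac{196189}{1619} \approx 121.18$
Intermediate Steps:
$t{\left(v,C \right)} = - \frac{9}{v} + \frac{v}{C}$
$- \frac{248}{38 + t{\left(-2,-19 \right)}} + 127 = - \frac{248}{38 - \left(- \frac{9}{2} - \frac{2}{19}\right)} + 127 = - \frac{248}{38 - - \frac{175}{38}} + 127 = - \frac{248}{38 + \left(\frac{9}{2} + \frac{2}{19}\right)} + 127 = - \frac{248}{38 + \frac{175}{38}} + 127 = - \frac{248}{\frac{1619}{38}} + 127 = \left(-248\right) \frac{38}{1619} + 127 = - \frac{9424}{1619} + 127 = \frac{196189}{1619}$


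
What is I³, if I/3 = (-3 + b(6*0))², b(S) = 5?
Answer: 1728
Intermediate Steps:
I = 12 (I = 3*(-3 + 5)² = 3*2² = 3*4 = 12)
I³ = 12³ = 1728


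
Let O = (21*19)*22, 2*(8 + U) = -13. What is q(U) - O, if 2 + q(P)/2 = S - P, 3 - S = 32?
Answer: -8811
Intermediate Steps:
U = -29/2 (U = -8 + (½)*(-13) = -8 - 13/2 = -29/2 ≈ -14.500)
O = 8778 (O = 399*22 = 8778)
S = -29 (S = 3 - 1*32 = 3 - 32 = -29)
q(P) = -62 - 2*P (q(P) = -4 + 2*(-29 - P) = -4 + (-58 - 2*P) = -62 - 2*P)
q(U) - O = (-62 - 2*(-29/2)) - 1*8778 = (-62 + 29) - 8778 = -33 - 8778 = -8811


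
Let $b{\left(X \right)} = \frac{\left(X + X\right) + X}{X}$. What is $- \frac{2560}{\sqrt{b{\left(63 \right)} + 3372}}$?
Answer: $- \frac{512 \sqrt{15}}{45} \approx -44.066$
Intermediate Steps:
$b{\left(X \right)} = 3$ ($b{\left(X \right)} = \frac{2 X + X}{X} = \frac{3 X}{X} = 3$)
$- \frac{2560}{\sqrt{b{\left(63 \right)} + 3372}} = - \frac{2560}{\sqrt{3 + 3372}} = - \frac{2560}{\sqrt{3375}} = - \frac{2560}{15 \sqrt{15}} = - 2560 \frac{\sqrt{15}}{225} = - \frac{512 \sqrt{15}}{45}$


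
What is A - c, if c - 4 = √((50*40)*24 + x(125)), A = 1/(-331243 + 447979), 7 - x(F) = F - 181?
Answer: -466943/116736 - √48063 ≈ -223.23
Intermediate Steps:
x(F) = 188 - F (x(F) = 7 - (F - 181) = 7 - (-181 + F) = 7 + (181 - F) = 188 - F)
A = 1/116736 ≈ 8.5663e-6
c = 4 + √48063 (c = 4 + √((50*40)*24 + (188 - 1*125)) = 4 + √(2000*24 + (188 - 125)) = 4 + √(48000 + 63) = 4 + √48063 ≈ 223.23)
A - c = 1/116736 - (4 + √48063) = 1/116736 + (-4 - √48063) = -466943/116736 - √48063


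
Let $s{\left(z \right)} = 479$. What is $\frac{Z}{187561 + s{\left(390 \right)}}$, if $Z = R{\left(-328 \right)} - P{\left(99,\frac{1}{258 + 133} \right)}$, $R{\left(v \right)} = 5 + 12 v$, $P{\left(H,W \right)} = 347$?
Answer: $- \frac{713}{31340} \approx -0.02275$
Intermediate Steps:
$Z = -4278$ ($Z = \left(5 + 12 \left(-328\right)\right) - 347 = \left(5 - 3936\right) - 347 = -3931 - 347 = -4278$)
$\frac{Z}{187561 + s{\left(390 \right)}} = - \frac{4278}{187561 + 479} = - \frac{4278}{188040} = \left(-4278\right) \frac{1}{188040} = - \frac{713}{31340}$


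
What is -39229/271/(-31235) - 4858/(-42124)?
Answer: 21386961063/178283195470 ≈ 0.11996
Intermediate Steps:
-39229/271/(-31235) - 4858/(-42124) = -39229*1/271*(-1/31235) - 4858*(-1/42124) = -39229/271*(-1/31235) + 2429/21062 = 39229/8464685 + 2429/21062 = 21386961063/178283195470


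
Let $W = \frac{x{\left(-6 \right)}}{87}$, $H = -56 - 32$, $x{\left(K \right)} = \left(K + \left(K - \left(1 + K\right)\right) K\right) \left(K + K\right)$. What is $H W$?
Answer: $0$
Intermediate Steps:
$x{\left(K \right)} = 0$ ($x{\left(K \right)} = \left(K - K\right) 2 K = 0 \cdot 2 K = 0$)
$H = -88$
$W = 0$ ($W = \frac{0}{87} = 0 \cdot \frac{1}{87} = 0$)
$H W = \left(-88\right) 0 = 0$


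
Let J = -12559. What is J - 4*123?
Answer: -13051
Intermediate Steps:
J - 4*123 = -12559 - 4*123 = -12559 - 1*492 = -12559 - 492 = -13051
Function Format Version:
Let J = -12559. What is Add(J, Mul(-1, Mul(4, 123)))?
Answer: -13051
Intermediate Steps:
Add(J, Mul(-1, Mul(4, 123))) = Add(-12559, Mul(-1, Mul(4, 123))) = Add(-12559, Mul(-1, 492)) = Add(-12559, -492) = -13051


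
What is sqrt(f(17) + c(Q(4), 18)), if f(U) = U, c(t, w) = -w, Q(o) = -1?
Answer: I ≈ 1.0*I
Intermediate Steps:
sqrt(f(17) + c(Q(4), 18)) = sqrt(17 - 1*18) = sqrt(17 - 18) = sqrt(-1) = I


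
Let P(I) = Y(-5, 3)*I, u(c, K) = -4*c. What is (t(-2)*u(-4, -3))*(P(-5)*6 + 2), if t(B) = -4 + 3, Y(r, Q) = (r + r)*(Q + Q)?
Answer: -28832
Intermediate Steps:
Y(r, Q) = 4*Q*r (Y(r, Q) = (2*r)*(2*Q) = 4*Q*r)
P(I) = -60*I (P(I) = (4*3*(-5))*I = -60*I)
t(B) = -1
(t(-2)*u(-4, -3))*(P(-5)*6 + 2) = (-(-4)*(-4))*(-60*(-5)*6 + 2) = (-1*16)*(300*6 + 2) = -16*(1800 + 2) = -16*1802 = -28832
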